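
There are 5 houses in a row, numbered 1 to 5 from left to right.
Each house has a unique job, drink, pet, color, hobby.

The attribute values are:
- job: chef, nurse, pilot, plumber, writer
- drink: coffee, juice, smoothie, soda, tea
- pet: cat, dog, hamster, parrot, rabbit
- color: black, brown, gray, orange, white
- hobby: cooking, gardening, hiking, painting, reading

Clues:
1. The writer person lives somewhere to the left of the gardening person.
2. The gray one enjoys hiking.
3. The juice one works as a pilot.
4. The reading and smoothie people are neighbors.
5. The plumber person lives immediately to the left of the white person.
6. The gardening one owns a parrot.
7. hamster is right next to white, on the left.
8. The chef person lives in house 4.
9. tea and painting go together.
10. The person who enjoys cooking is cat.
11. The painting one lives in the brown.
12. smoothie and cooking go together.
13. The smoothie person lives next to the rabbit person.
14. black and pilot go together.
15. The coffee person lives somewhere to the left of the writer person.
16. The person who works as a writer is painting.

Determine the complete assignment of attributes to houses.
Solution:

House | Job | Drink | Pet | Color | Hobby
-----------------------------------------
  1   | plumber | coffee | hamster | orange | reading
  2   | nurse | smoothie | cat | white | cooking
  3   | writer | tea | rabbit | brown | painting
  4   | chef | soda | dog | gray | hiking
  5   | pilot | juice | parrot | black | gardening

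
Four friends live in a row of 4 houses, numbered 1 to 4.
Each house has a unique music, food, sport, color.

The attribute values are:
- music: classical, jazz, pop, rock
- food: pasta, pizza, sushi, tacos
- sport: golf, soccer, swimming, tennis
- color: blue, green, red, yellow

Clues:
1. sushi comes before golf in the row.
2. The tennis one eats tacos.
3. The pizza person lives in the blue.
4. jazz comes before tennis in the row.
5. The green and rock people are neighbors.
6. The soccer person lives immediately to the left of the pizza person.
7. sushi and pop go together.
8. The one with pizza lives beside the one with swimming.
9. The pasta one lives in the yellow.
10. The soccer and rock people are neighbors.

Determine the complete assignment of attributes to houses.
Solution:

House | Music | Food | Sport | Color
------------------------------------
  1   | pop | sushi | soccer | green
  2   | rock | pizza | golf | blue
  3   | jazz | pasta | swimming | yellow
  4   | classical | tacos | tennis | red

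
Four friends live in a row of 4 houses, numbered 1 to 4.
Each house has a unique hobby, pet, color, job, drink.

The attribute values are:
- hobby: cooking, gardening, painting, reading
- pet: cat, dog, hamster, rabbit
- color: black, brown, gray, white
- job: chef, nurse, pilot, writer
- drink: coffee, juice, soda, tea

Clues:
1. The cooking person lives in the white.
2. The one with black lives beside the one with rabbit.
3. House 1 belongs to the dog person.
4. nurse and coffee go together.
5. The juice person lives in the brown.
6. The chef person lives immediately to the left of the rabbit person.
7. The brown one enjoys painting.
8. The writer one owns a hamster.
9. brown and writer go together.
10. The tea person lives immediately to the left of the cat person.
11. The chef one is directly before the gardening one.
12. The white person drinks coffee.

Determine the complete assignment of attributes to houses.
Solution:

House | Hobby | Pet | Color | Job | Drink
-----------------------------------------
  1   | reading | dog | black | chef | soda
  2   | gardening | rabbit | gray | pilot | tea
  3   | cooking | cat | white | nurse | coffee
  4   | painting | hamster | brown | writer | juice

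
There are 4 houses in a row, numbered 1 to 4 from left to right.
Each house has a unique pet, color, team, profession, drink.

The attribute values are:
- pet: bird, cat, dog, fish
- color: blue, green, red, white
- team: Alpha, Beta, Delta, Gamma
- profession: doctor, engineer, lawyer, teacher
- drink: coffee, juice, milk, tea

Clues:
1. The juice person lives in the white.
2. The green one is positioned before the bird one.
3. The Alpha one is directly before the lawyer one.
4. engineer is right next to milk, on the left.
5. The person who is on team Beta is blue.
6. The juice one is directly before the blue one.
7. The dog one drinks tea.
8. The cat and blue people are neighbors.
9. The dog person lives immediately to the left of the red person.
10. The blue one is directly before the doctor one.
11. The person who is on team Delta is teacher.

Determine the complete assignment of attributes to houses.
Solution:

House | Pet | Color | Team | Profession | Drink
-----------------------------------------------
  1   | cat | white | Alpha | engineer | juice
  2   | fish | blue | Beta | lawyer | milk
  3   | dog | green | Gamma | doctor | tea
  4   | bird | red | Delta | teacher | coffee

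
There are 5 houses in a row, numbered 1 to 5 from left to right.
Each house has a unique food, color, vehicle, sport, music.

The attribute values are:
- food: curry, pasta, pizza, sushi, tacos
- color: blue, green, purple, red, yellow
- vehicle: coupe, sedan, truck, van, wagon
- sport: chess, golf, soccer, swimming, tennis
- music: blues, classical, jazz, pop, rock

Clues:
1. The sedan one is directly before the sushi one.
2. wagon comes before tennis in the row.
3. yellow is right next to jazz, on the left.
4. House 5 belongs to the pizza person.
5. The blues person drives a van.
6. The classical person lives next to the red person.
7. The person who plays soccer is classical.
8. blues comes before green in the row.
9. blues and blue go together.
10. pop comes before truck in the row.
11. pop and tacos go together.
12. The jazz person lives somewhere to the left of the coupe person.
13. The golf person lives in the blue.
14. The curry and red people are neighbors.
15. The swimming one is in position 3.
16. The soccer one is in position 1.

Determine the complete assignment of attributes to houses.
Solution:

House | Food | Color | Vehicle | Sport | Music
----------------------------------------------
  1   | curry | yellow | sedan | soccer | classical
  2   | sushi | red | wagon | chess | jazz
  3   | tacos | purple | coupe | swimming | pop
  4   | pasta | blue | van | golf | blues
  5   | pizza | green | truck | tennis | rock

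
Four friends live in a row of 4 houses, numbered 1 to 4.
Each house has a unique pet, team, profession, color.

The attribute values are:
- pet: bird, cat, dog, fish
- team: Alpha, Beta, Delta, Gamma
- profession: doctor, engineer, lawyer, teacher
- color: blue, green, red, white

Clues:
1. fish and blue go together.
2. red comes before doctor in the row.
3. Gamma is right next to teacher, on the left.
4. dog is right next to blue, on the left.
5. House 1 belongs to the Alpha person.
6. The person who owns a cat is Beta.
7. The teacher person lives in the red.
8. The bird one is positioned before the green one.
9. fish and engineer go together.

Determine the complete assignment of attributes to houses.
Solution:

House | Pet | Team | Profession | Color
---------------------------------------
  1   | dog | Alpha | lawyer | white
  2   | fish | Gamma | engineer | blue
  3   | bird | Delta | teacher | red
  4   | cat | Beta | doctor | green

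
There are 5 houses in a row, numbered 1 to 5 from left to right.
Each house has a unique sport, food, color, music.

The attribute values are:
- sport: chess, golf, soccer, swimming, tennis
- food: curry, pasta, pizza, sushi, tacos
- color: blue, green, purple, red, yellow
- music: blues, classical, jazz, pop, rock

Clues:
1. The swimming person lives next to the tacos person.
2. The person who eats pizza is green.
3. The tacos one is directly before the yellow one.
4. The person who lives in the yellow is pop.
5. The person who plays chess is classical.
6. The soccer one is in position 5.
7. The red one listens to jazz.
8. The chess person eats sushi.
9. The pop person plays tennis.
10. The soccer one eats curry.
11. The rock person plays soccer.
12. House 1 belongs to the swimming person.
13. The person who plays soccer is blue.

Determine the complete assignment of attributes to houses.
Solution:

House | Sport | Food | Color | Music
------------------------------------
  1   | swimming | pizza | green | blues
  2   | golf | tacos | red | jazz
  3   | tennis | pasta | yellow | pop
  4   | chess | sushi | purple | classical
  5   | soccer | curry | blue | rock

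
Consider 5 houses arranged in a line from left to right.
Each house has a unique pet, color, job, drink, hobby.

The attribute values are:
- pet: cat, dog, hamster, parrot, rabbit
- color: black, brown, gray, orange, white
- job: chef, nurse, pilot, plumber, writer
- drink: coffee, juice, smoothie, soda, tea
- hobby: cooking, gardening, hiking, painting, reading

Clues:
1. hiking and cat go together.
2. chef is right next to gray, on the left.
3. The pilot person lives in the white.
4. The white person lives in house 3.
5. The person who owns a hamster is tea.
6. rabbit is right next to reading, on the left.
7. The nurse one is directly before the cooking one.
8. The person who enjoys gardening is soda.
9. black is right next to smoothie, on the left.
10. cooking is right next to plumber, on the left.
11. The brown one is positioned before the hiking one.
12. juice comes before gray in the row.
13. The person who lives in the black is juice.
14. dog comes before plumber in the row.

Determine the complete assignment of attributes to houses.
Solution:

House | Pet | Color | Job | Drink | Hobby
-----------------------------------------
  1   | rabbit | black | chef | juice | painting
  2   | dog | gray | nurse | smoothie | reading
  3   | hamster | white | pilot | tea | cooking
  4   | parrot | brown | plumber | soda | gardening
  5   | cat | orange | writer | coffee | hiking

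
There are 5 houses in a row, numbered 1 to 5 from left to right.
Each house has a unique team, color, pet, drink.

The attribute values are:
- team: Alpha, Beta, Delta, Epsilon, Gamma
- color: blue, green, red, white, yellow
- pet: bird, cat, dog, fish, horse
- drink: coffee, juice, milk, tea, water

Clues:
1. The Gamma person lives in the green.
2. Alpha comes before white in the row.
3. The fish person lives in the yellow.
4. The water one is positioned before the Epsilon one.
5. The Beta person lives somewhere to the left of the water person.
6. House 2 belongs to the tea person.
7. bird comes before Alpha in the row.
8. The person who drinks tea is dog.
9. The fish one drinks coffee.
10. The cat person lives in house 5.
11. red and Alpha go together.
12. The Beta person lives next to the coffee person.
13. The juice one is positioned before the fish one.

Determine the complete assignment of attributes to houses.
Solution:

House | Team | Color | Pet | Drink
----------------------------------
  1   | Gamma | green | bird | juice
  2   | Beta | blue | dog | tea
  3   | Delta | yellow | fish | coffee
  4   | Alpha | red | horse | water
  5   | Epsilon | white | cat | milk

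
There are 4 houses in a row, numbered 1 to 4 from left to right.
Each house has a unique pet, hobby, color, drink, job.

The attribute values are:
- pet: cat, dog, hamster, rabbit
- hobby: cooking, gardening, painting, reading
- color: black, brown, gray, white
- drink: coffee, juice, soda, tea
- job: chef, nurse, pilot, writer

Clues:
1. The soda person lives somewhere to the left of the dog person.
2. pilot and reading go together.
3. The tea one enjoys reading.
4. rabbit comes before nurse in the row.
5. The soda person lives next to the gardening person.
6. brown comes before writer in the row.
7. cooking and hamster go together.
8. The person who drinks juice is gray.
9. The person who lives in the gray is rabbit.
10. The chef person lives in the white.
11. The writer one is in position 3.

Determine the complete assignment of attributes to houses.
Solution:

House | Pet | Hobby | Color | Drink | Job
-----------------------------------------
  1   | cat | reading | brown | tea | pilot
  2   | hamster | cooking | white | soda | chef
  3   | rabbit | gardening | gray | juice | writer
  4   | dog | painting | black | coffee | nurse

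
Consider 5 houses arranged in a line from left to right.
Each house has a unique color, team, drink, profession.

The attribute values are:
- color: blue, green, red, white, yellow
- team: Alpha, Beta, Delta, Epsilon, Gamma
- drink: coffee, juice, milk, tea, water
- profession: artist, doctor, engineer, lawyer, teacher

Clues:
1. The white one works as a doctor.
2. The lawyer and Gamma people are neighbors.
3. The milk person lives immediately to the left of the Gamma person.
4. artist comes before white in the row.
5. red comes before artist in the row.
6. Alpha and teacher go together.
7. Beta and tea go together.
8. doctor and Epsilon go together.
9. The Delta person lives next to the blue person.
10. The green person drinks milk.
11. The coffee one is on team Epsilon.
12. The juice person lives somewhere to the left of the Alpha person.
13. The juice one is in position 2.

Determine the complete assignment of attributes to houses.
Solution:

House | Color | Team | Drink | Profession
-----------------------------------------
  1   | green | Delta | milk | lawyer
  2   | blue | Gamma | juice | engineer
  3   | red | Alpha | water | teacher
  4   | yellow | Beta | tea | artist
  5   | white | Epsilon | coffee | doctor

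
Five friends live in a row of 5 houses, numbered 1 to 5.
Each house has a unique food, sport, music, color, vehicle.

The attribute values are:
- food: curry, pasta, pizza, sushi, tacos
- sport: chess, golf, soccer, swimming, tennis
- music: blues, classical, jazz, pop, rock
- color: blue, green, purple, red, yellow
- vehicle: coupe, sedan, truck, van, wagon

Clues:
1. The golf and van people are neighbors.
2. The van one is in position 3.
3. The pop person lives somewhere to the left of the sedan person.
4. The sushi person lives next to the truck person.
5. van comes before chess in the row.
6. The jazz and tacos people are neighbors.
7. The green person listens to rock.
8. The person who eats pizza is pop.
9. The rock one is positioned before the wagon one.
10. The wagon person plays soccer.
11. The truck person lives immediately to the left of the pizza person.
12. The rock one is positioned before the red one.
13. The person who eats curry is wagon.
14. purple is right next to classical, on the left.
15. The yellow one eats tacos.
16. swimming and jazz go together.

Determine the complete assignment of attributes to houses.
Solution:

House | Food | Sport | Music | Color | Vehicle
----------------------------------------------
  1   | sushi | swimming | jazz | purple | coupe
  2   | tacos | golf | classical | yellow | truck
  3   | pizza | tennis | pop | blue | van
  4   | pasta | chess | rock | green | sedan
  5   | curry | soccer | blues | red | wagon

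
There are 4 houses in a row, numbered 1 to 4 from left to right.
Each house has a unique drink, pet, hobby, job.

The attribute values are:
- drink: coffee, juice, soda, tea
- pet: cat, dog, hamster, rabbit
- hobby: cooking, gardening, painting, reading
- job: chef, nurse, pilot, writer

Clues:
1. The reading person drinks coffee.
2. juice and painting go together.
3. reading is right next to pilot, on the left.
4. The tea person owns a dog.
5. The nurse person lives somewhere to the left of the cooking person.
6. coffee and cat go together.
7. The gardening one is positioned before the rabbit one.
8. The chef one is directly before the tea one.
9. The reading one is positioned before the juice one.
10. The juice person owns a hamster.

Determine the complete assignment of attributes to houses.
Solution:

House | Drink | Pet | Hobby | Job
---------------------------------
  1   | coffee | cat | reading | chef
  2   | tea | dog | gardening | pilot
  3   | juice | hamster | painting | nurse
  4   | soda | rabbit | cooking | writer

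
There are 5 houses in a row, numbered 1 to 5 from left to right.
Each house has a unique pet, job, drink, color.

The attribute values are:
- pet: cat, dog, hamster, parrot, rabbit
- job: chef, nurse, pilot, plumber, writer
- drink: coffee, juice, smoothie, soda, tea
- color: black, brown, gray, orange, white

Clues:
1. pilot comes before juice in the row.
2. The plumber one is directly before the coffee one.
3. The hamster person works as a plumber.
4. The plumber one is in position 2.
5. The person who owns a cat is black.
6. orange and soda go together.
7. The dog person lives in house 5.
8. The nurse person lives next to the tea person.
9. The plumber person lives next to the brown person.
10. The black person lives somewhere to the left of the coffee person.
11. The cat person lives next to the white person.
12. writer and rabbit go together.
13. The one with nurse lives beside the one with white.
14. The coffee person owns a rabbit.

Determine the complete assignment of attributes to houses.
Solution:

House | Pet | Job | Drink | Color
---------------------------------
  1   | cat | nurse | smoothie | black
  2   | hamster | plumber | tea | white
  3   | rabbit | writer | coffee | brown
  4   | parrot | pilot | soda | orange
  5   | dog | chef | juice | gray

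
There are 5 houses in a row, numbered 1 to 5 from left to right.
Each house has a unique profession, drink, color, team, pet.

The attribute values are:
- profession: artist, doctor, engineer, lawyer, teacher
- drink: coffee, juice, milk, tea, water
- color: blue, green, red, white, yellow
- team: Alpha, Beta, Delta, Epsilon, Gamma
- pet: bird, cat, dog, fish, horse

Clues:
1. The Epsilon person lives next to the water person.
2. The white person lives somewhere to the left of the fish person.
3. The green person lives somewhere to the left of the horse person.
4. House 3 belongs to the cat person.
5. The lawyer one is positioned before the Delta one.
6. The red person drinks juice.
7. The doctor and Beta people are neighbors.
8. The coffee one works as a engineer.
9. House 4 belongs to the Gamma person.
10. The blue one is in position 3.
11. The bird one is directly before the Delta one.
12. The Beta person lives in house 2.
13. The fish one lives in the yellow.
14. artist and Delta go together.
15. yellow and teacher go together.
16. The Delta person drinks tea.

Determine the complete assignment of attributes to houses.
Solution:

House | Profession | Drink | Color | Team | Pet
-----------------------------------------------
  1   | doctor | juice | red | Epsilon | dog
  2   | lawyer | water | green | Beta | bird
  3   | artist | tea | blue | Delta | cat
  4   | engineer | coffee | white | Gamma | horse
  5   | teacher | milk | yellow | Alpha | fish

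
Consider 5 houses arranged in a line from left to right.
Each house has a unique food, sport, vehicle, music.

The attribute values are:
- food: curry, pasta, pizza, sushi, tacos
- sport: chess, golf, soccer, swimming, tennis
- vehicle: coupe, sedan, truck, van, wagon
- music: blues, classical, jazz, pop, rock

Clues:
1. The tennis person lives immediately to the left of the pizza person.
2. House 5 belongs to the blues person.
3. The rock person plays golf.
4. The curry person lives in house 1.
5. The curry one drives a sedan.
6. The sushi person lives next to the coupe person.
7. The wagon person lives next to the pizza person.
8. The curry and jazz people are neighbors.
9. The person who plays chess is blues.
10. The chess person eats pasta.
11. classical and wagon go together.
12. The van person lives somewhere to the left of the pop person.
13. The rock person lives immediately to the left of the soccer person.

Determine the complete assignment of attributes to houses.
Solution:

House | Food | Sport | Vehicle | Music
--------------------------------------
  1   | curry | golf | sedan | rock
  2   | tacos | soccer | van | jazz
  3   | sushi | tennis | wagon | classical
  4   | pizza | swimming | coupe | pop
  5   | pasta | chess | truck | blues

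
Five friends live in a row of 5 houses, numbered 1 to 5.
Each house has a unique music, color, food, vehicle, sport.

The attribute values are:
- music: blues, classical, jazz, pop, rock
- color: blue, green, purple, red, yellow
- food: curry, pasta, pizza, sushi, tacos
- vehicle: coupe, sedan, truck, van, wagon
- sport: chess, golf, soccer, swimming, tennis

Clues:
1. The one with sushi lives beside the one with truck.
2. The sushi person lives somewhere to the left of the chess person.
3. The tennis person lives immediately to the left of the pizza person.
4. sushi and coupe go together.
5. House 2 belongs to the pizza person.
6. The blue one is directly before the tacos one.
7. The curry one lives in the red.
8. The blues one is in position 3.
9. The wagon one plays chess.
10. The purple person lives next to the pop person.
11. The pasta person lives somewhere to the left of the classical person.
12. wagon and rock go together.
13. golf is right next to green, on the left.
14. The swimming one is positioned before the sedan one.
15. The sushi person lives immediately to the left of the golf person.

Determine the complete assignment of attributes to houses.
Solution:

House | Music | Color | Food | Vehicle | Sport
----------------------------------------------
  1   | jazz | purple | sushi | coupe | tennis
  2   | pop | blue | pizza | truck | golf
  3   | blues | green | tacos | van | swimming
  4   | rock | yellow | pasta | wagon | chess
  5   | classical | red | curry | sedan | soccer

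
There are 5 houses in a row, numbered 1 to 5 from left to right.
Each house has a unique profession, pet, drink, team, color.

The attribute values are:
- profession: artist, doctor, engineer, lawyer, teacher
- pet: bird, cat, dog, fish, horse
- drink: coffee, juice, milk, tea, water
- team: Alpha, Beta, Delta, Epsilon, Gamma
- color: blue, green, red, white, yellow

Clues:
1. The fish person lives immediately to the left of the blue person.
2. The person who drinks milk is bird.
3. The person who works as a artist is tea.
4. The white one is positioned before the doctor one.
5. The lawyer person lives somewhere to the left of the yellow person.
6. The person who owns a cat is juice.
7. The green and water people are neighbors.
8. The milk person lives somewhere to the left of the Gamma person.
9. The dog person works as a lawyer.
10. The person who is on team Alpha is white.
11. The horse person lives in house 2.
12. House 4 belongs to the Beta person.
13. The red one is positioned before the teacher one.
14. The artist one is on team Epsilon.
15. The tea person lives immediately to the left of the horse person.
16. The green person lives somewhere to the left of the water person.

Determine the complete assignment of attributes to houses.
Solution:

House | Profession | Pet | Drink | Team | Color
-----------------------------------------------
  1   | artist | fish | tea | Epsilon | green
  2   | engineer | horse | water | Delta | blue
  3   | lawyer | dog | coffee | Alpha | white
  4   | doctor | bird | milk | Beta | red
  5   | teacher | cat | juice | Gamma | yellow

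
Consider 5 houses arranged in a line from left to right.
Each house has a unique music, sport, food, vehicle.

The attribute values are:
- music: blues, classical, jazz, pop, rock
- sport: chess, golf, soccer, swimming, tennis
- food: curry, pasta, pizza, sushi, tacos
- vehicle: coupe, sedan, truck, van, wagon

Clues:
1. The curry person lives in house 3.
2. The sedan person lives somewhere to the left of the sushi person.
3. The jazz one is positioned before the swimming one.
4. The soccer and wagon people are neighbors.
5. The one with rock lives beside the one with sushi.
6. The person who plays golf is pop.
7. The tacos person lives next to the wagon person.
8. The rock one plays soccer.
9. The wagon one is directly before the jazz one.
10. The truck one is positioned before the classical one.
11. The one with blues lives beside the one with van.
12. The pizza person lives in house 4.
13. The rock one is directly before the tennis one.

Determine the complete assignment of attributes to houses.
Solution:

House | Music | Sport | Food | Vehicle
--------------------------------------
  1   | rock | soccer | tacos | sedan
  2   | blues | tennis | sushi | wagon
  3   | jazz | chess | curry | van
  4   | pop | golf | pizza | truck
  5   | classical | swimming | pasta | coupe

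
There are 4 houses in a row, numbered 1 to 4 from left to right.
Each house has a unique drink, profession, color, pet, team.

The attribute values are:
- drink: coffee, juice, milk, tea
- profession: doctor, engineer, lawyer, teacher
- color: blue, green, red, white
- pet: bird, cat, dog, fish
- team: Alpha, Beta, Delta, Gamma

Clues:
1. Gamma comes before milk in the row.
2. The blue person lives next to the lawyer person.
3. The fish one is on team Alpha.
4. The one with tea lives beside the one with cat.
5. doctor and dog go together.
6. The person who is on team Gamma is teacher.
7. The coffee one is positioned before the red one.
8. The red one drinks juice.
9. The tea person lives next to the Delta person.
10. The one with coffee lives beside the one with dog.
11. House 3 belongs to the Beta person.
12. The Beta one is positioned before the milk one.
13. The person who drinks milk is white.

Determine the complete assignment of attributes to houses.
Solution:

House | Drink | Profession | Color | Pet | Team
-----------------------------------------------
  1   | tea | teacher | blue | bird | Gamma
  2   | coffee | lawyer | green | cat | Delta
  3   | juice | doctor | red | dog | Beta
  4   | milk | engineer | white | fish | Alpha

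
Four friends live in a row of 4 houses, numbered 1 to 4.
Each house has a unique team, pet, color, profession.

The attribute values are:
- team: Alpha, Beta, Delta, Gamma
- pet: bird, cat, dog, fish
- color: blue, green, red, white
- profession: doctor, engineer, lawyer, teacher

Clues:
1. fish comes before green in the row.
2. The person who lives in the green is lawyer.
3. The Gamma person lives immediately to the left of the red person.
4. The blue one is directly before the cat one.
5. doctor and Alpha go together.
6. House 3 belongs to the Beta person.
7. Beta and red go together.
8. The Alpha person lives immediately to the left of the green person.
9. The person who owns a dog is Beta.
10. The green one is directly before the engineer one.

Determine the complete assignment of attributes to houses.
Solution:

House | Team | Pet | Color | Profession
---------------------------------------
  1   | Alpha | fish | blue | doctor
  2   | Gamma | cat | green | lawyer
  3   | Beta | dog | red | engineer
  4   | Delta | bird | white | teacher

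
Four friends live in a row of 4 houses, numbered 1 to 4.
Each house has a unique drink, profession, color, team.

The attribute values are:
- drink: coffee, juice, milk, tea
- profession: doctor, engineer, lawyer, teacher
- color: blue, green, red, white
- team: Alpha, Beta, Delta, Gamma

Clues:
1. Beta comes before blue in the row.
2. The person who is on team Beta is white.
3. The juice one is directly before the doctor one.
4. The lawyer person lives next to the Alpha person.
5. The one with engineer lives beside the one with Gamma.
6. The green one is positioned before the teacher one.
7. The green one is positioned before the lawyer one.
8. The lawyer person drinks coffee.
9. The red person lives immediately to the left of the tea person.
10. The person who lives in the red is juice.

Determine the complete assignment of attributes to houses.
Solution:

House | Drink | Profession | Color | Team
-----------------------------------------
  1   | juice | engineer | red | Delta
  2   | tea | doctor | green | Gamma
  3   | coffee | lawyer | white | Beta
  4   | milk | teacher | blue | Alpha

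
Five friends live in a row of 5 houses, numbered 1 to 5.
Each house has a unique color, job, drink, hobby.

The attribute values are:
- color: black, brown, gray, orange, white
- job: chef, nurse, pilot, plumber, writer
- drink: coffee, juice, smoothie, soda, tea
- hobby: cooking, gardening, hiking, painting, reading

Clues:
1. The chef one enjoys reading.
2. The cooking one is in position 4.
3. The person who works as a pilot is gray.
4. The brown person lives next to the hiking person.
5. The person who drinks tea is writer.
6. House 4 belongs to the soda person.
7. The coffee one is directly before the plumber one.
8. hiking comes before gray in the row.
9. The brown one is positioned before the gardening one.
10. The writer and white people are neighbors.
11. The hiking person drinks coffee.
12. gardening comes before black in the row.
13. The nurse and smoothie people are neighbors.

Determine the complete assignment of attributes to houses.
Solution:

House | Color | Job | Drink | Hobby
-----------------------------------
  1   | brown | writer | tea | painting
  2   | white | nurse | coffee | hiking
  3   | orange | plumber | smoothie | gardening
  4   | gray | pilot | soda | cooking
  5   | black | chef | juice | reading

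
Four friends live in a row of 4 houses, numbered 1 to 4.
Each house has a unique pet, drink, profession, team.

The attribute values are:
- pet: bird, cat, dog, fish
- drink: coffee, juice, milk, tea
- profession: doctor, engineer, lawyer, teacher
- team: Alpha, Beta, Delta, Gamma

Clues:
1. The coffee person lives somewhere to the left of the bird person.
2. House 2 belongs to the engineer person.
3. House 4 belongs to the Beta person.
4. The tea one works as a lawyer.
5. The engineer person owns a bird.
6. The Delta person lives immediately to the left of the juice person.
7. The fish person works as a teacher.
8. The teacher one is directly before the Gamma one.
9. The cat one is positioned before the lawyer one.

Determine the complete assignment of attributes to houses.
Solution:

House | Pet | Drink | Profession | Team
---------------------------------------
  1   | fish | coffee | teacher | Delta
  2   | bird | juice | engineer | Gamma
  3   | cat | milk | doctor | Alpha
  4   | dog | tea | lawyer | Beta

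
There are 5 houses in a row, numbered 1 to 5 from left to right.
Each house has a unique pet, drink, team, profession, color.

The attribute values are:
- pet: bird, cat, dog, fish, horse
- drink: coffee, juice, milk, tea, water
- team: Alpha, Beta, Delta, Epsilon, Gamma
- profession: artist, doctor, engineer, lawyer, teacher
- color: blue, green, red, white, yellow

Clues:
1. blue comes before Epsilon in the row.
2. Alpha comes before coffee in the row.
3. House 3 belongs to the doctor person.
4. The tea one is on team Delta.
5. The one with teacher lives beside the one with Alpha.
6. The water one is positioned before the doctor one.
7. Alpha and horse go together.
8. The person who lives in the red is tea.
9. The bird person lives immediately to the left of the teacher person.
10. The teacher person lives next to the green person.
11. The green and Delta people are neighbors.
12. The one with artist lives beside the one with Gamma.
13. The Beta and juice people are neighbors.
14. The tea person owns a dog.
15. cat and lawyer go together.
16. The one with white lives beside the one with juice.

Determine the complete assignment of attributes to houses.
Solution:

House | Pet | Drink | Team | Profession | Color
-----------------------------------------------
  1   | bird | water | Beta | artist | white
  2   | fish | juice | Gamma | teacher | blue
  3   | horse | milk | Alpha | doctor | green
  4   | dog | tea | Delta | engineer | red
  5   | cat | coffee | Epsilon | lawyer | yellow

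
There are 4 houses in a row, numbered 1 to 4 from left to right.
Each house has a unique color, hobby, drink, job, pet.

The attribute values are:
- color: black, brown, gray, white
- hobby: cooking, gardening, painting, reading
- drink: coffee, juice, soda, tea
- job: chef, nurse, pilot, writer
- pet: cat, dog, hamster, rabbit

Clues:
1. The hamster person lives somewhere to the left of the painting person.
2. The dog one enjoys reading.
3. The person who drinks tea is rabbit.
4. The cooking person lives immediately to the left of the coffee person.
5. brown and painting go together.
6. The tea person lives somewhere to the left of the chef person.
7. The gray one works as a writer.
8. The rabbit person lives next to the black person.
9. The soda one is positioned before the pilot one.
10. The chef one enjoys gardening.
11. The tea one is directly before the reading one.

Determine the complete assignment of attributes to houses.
Solution:

House | Color | Hobby | Drink | Job | Pet
-----------------------------------------
  1   | gray | cooking | tea | writer | rabbit
  2   | black | reading | coffee | nurse | dog
  3   | white | gardening | soda | chef | hamster
  4   | brown | painting | juice | pilot | cat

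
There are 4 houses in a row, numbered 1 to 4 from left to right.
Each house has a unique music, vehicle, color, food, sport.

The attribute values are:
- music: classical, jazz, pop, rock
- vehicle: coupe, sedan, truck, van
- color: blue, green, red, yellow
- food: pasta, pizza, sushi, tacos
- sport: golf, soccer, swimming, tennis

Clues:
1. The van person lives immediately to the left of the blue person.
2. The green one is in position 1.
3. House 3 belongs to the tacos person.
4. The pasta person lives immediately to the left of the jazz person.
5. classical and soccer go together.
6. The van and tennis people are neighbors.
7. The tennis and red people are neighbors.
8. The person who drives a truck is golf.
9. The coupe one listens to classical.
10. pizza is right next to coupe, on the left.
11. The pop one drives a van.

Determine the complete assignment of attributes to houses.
Solution:

House | Music | Vehicle | Color | Food | Sport
----------------------------------------------
  1   | pop | van | green | pasta | swimming
  2   | jazz | sedan | blue | pizza | tennis
  3   | classical | coupe | red | tacos | soccer
  4   | rock | truck | yellow | sushi | golf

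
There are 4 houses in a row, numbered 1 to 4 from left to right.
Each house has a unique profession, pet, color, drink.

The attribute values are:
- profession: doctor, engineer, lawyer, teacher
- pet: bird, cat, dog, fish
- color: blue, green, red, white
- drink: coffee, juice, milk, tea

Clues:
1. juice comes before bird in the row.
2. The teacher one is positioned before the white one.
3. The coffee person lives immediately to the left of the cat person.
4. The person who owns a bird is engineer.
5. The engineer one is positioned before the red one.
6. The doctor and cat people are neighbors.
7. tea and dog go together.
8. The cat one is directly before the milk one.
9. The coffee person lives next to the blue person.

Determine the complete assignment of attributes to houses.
Solution:

House | Profession | Pet | Color | Drink
----------------------------------------
  1   | doctor | fish | green | coffee
  2   | teacher | cat | blue | juice
  3   | engineer | bird | white | milk
  4   | lawyer | dog | red | tea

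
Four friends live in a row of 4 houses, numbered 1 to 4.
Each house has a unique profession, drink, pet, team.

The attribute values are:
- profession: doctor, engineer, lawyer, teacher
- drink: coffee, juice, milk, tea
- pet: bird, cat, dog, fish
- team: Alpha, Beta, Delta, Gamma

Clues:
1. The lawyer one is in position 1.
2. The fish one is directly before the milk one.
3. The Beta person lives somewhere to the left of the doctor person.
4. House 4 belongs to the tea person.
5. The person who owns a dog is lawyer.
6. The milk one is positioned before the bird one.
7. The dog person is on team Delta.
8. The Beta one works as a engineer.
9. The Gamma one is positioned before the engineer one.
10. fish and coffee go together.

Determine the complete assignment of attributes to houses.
Solution:

House | Profession | Drink | Pet | Team
---------------------------------------
  1   | lawyer | juice | dog | Delta
  2   | teacher | coffee | fish | Gamma
  3   | engineer | milk | cat | Beta
  4   | doctor | tea | bird | Alpha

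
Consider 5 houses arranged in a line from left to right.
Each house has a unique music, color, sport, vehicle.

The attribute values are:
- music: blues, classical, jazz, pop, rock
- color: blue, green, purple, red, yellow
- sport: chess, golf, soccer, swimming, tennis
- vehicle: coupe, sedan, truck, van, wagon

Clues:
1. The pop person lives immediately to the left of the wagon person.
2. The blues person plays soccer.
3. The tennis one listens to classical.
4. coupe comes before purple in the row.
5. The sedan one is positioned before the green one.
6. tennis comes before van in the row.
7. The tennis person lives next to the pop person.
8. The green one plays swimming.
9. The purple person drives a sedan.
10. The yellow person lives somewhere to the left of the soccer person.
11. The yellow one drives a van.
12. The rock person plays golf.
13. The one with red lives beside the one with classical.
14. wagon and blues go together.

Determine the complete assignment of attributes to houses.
Solution:

House | Music | Color | Sport | Vehicle
---------------------------------------
  1   | rock | red | golf | coupe
  2   | classical | purple | tennis | sedan
  3   | pop | yellow | chess | van
  4   | blues | blue | soccer | wagon
  5   | jazz | green | swimming | truck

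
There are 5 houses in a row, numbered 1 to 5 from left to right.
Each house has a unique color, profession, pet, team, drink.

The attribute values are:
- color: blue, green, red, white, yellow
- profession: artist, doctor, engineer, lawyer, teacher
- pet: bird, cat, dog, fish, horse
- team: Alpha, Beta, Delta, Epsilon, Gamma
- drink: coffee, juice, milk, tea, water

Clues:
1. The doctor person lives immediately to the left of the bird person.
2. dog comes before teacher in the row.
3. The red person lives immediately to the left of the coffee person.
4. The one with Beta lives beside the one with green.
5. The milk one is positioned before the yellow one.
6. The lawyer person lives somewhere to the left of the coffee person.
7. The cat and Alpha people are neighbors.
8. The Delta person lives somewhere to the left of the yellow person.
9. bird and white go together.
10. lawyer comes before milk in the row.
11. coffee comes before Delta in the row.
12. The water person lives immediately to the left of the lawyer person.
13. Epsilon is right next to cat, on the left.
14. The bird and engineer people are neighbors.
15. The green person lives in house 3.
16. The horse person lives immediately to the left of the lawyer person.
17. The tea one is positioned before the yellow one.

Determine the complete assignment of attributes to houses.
Solution:

House | Color | Profession | Pet | Team | Drink
-----------------------------------------------
  1   | blue | artist | horse | Epsilon | water
  2   | red | lawyer | cat | Beta | tea
  3   | green | doctor | dog | Alpha | coffee
  4   | white | teacher | bird | Delta | milk
  5   | yellow | engineer | fish | Gamma | juice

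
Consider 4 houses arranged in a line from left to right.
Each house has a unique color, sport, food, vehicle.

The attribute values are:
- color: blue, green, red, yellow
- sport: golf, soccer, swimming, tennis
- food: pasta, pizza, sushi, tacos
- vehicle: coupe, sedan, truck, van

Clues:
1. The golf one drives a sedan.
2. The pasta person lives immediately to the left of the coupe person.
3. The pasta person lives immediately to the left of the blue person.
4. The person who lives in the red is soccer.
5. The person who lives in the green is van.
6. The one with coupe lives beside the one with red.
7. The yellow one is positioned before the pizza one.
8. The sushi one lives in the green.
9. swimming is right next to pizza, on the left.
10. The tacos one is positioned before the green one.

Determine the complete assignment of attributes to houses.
Solution:

House | Color | Sport | Food | Vehicle
--------------------------------------
  1   | yellow | golf | pasta | sedan
  2   | blue | swimming | tacos | coupe
  3   | red | soccer | pizza | truck
  4   | green | tennis | sushi | van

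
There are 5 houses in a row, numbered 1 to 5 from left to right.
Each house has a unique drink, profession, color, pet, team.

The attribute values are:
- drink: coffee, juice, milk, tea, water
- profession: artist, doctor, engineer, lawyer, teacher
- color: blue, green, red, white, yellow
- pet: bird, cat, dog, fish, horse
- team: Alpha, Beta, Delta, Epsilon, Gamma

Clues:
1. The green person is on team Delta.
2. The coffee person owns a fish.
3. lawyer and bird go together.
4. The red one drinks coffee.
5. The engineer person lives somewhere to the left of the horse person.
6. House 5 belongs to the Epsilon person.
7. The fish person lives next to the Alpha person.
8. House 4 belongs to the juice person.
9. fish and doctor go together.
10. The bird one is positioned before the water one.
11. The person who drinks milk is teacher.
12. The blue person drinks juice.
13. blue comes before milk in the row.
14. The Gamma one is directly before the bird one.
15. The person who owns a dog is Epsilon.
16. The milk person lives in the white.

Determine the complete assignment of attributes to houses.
Solution:

House | Drink | Profession | Color | Pet | Team
-----------------------------------------------
  1   | coffee | doctor | red | fish | Gamma
  2   | tea | lawyer | yellow | bird | Alpha
  3   | water | engineer | green | cat | Delta
  4   | juice | artist | blue | horse | Beta
  5   | milk | teacher | white | dog | Epsilon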